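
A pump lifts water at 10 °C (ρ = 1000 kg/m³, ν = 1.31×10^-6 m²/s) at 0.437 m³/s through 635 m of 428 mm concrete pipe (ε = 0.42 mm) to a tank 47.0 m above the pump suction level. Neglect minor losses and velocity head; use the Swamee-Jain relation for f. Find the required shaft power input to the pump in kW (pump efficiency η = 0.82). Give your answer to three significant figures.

V = 4Q/(πD²) = 3.037 m/s; Re = 9.92×10^5; ε/D = 9.81×10^-4; f = 0.01995
h_f = f(L/D)V²/2g = 13.92 m
Total head H = z + h_f = 47.0 + 13.92 = 60.92 m
P_hyd = ρgQH = 1000·9.81·0.437·60.92 = 261.1 kW
P_shaft = P_hyd/η = 261.1/0.82 = 318.5 kW

P_shaft ≈ 318 kW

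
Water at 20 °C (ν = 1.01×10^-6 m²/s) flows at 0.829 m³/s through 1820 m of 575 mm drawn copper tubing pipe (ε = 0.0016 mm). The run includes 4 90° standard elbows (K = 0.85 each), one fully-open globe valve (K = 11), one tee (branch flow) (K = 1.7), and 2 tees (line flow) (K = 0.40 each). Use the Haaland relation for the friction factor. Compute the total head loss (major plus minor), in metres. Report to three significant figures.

V = 4Q/(πD²) = 3.192 m/s; V²/2g = 0.5195 m
Re = 1.82×10^6, ε/D = 2.78×10^-6 → f = 0.01057 (Haaland)
Major: h_f = f(L/D)·V²/2g = 0.01057·3165·0.5195 = 17.39 m
Minor: ΣK = 16.9; h_m = ΣK·V²/2g = 8.779 m
Total H_L = 17.39 + 8.779 = 26.16 m

H_L ≈ 26.2 m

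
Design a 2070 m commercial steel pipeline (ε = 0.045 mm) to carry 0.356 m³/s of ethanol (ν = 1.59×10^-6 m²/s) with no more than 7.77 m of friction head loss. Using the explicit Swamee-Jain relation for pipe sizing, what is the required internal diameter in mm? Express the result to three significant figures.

Swamee-Jain (Type III): D = 0.66·[ε^1.25·(LQ²/(gh_f))^4.75 + ν·Q^9.4·(L/(gh_f))^5.2]^0.04
LQ²/(gh_f) = 3.442; L/(gh_f) = 27.16
Term 1 = ε^1.25·(…)^4.75 = 0.00131; Term 2 = ν·Q^9.4·(…)^5.2 = 0.00276
D = 0.66·(0.00131 + 0.00276)^0.04 = 0.5296 m = 530 mm
Check: V = 1.62 m/s, Re = 5.38×10^5, f = 0.01416, h_f = 7.37 m ≈ 7.77 m ✓

D ≈ 530 mm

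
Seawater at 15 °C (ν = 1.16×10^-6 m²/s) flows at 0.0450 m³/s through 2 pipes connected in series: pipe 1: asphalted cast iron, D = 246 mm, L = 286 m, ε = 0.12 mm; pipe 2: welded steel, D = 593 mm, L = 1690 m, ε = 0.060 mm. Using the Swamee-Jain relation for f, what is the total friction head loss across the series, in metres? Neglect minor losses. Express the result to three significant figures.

H ≈ 1.08 m

Pipe 1: V = 0.9468 m/s, Re = 2.01×10^5, ε/D = 4.88×10^-4, f = 0.01886, h_1 = f(L/D)V²/2g = 1.002 m
Pipe 2: V = 0.1629 m/s, Re = 8.33×10^4, ε/D = 1.01×10^-4, f = 0.01910, h_2 = f(L/D)V²/2g = 0.07367 m
Series → Q common, losses add: H = Σh = 1.076 m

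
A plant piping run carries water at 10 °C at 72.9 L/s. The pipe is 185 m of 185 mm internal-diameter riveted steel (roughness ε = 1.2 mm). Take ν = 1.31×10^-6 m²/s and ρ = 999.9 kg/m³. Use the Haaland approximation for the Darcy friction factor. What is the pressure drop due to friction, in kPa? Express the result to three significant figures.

Δp ≈ 122 kPa

V = 4Q/(πD²) = 4·0.0729/(π·0.185²) = 2.712 m/s
Re = VD/ν = 2.712·0.185/1.31×10^-6 = 3.83×10^5 → turbulent
ε/D = 1.2/185 = 0.00649
Haaland: f = 0.03317
h_f = f(L/D)V²/(2g) = 0.03317·(185/0.185)·2.712²/(2·9.81) = 12.43 m
Δp = ρg·h_f = 999.9·9.81·12.43 = 122.0 kPa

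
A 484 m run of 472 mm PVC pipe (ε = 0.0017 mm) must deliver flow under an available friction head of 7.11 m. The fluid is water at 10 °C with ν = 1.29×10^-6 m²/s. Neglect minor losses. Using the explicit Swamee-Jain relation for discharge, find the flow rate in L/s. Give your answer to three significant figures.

Q ≈ 608 L/s

Swamee-Jain (Type II): Q = -0.965·√(gD⁵h_f/L)·ln[ε/(3.7D) + √(3.17ν²L/(gD³h_f))]
√(gD⁵h_f/L) = √(9.81·0.472⁵·7.11/484) = 0.05810
ε/(3.7D) = 9.73×10^-7; √(3.17ν²L/(gD³h_f)) = 1.87×10^-5
Q = -0.965·0.05810·ln(1.963×10^-5) = 0.6077 m³/s
Check: V = 3.47 m/s, Re = 1.27×10^6, f = 0.01126, h_f = 7.10 m ≈ 7.11 m ✓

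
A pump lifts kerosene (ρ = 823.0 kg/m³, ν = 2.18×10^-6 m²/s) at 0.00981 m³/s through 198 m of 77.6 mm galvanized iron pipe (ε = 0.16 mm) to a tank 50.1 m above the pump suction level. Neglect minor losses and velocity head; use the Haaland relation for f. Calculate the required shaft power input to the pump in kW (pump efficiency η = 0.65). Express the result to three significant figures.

P_shaft ≈ 7.85 kW

V = 4Q/(πD²) = 2.074 m/s; Re = 7.38×10^4; ε/D = 0.00206; f = 0.02561
h_f = f(L/D)V²/2g = 14.33 m
Total head H = z + h_f = 50.1 + 14.33 = 64.43 m
P_hyd = ρgQH = 823.0·9.81·0.00981·64.43 = 5.103 kW
P_shaft = P_hyd/η = 5.103/0.65 = 7.851 kW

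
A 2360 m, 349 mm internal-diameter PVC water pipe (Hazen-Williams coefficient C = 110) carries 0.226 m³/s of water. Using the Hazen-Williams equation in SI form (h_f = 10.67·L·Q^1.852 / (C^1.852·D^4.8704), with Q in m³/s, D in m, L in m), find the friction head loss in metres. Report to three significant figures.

h_f = 10.67·2360·0.226^1.852 / (110^1.852·0.349^4.8704) = 44.76 m

h_f ≈ 44.8 m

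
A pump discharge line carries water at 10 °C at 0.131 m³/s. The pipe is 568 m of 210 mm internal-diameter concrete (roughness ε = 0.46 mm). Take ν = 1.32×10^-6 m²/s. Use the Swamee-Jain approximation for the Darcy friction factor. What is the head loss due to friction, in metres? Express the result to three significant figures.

h_f ≈ 48.1 m

V = 4Q/(πD²) = 4·0.131/(π·0.210²) = 3.782 m/s
Re = VD/ν = 3.782·0.210/1.32×10^-6 = 6.02×10^5 → turbulent
ε/D = 0.46/210 = 0.00219
Swamee-Jain: f = 0.02438
h_f = f(L/D)V²/(2g) = 0.02438·(568/0.210)·3.782²/(2·9.81) = 48.09 m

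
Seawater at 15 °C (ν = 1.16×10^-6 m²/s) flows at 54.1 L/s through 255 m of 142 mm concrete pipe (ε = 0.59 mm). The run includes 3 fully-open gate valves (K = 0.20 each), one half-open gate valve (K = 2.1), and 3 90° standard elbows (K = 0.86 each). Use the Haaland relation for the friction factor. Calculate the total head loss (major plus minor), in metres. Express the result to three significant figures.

H_L ≈ 34.1 m

V = 4Q/(πD²) = 3.416 m/s; V²/2g = 0.5948 m
Re = 4.18×10^5, ε/D = 0.00415 → f = 0.02903 (Haaland)
Major: h_f = f(L/D)·V²/2g = 0.02903·1796·0.5948 = 31.00 m
Minor: ΣK = 5.28; h_m = ΣK·V²/2g = 3.140 m
Total H_L = 31.00 + 3.140 = 34.14 m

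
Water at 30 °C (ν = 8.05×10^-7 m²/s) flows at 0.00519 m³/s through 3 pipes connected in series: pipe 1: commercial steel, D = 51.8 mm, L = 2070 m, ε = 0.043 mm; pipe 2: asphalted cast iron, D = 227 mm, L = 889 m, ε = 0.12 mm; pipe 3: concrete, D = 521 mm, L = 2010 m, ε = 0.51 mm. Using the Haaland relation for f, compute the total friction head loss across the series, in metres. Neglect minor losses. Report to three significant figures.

H ≈ 254 m

Pipe 1: V = 2.463 m/s, Re = 1.58×10^5, ε/D = 8.30×10^-4, f = 0.02053, h_1 = f(L/D)V²/2g = 253.6 m
Pipe 2: V = 0.1282 m/s, Re = 3.62×10^4, ε/D = 5.29×10^-4, f = 0.02367, h_2 = f(L/D)V²/2g = 0.07769 m
Pipe 3: V = 0.02434 m/s, Re = 1.58×10^4, ε/D = 9.79×10^-4, f = 0.02898, h_3 = f(L/D)V²/2g = 0.003377 m
Series → Q common, losses add: H = Σh = 253.7 m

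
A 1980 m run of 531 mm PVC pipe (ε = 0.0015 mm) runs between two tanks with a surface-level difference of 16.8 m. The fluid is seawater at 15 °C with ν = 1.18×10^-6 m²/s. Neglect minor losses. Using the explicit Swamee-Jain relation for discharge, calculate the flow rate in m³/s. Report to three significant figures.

Q ≈ 0.620 m³/s

Swamee-Jain (Type II): Q = -0.965·√(gD⁵h_f/L)·ln[ε/(3.7D) + √(3.17ν²L/(gD³h_f))]
√(gD⁵h_f/L) = √(9.81·0.531⁵·16.8/1980) = 0.05928
ε/(3.7D) = 7.63×10^-7; √(3.17ν²L/(gD³h_f)) = 1.88×10^-5
Q = -0.965·0.05928·ln(1.958×10^-5) = 0.6201 m³/s
Check: V = 2.80 m/s, Re = 1.26×10^6, f = 0.01125, h_f = 16.8 m ≈ 16.8 m ✓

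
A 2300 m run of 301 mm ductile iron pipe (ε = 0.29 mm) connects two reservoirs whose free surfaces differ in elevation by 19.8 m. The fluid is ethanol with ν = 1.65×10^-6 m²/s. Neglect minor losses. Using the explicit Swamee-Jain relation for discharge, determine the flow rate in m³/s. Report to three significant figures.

Swamee-Jain (Type II): Q = -0.965·√(gD⁵h_f/L)·ln[ε/(3.7D) + √(3.17ν²L/(gD³h_f))]
√(gD⁵h_f/L) = √(9.81·0.301⁵·19.8/2300) = 0.01445
ε/(3.7D) = 2.60×10^-4; √(3.17ν²L/(gD³h_f)) = 6.12×10^-5
Q = -0.965·0.01445·ln(3.216×10^-4) = 0.1121 m³/s
Check: V = 1.58 m/s, Re = 2.87×10^5, f = 0.02063, h_f = 19.9 m ≈ 19.8 m ✓

Q ≈ 0.112 m³/s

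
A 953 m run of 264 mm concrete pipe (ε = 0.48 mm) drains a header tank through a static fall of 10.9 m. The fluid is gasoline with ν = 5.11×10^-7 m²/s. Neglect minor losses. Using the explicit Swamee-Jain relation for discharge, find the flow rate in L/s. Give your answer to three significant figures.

Swamee-Jain (Type II): Q = -0.965·√(gD⁵h_f/L)·ln[ε/(3.7D) + √(3.17ν²L/(gD³h_f))]
√(gD⁵h_f/L) = √(9.81·0.264⁵·10.9/953) = 0.01200
ε/(3.7D) = 4.91×10^-4; √(3.17ν²L/(gD³h_f)) = 2.00×10^-5
Q = -0.965·0.01200·ln(5.114×10^-4) = 0.08772 m³/s
Check: V = 1.60 m/s, Re = 8.28×10^5, f = 0.02316, h_f = 10.9 m ≈ 10.9 m ✓

Q ≈ 87.7 L/s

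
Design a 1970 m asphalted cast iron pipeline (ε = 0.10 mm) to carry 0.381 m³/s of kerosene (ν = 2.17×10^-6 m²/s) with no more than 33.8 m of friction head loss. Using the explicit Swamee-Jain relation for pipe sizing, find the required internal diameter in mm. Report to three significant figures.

D ≈ 412 mm

Swamee-Jain (Type III): D = 0.66·[ε^1.25·(LQ²/(gh_f))^4.75 + ν·Q^9.4·(L/(gh_f))^5.2]^0.04
LQ²/(gh_f) = 0.8624; L/(gh_f) = 5.941
Term 1 = ε^1.25·(…)^4.75 = 4.95×10^-6; Term 2 = ν·Q^9.4·(…)^5.2 = 2.64×10^-6
D = 0.66·(4.95×10^-6 + 2.64×10^-6)^0.04 = 0.4119 m = 412 mm
Check: V = 2.86 m/s, Re = 5.43×10^5, f = 0.01580, h_f = 31.5 m ≈ 33.8 m ✓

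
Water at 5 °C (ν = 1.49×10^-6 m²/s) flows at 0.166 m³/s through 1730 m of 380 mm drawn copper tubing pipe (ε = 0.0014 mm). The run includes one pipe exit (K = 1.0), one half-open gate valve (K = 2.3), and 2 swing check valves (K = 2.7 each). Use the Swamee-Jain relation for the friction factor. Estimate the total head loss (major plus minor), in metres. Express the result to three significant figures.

H_L ≈ 7.84 m

V = 4Q/(πD²) = 1.464 m/s; V²/2g = 0.1092 m
Re = 3.73×10^5, ε/D = 3.68×10^-6 → f = 0.01385 (Swamee-Jain)
Major: h_f = f(L/D)·V²/2g = 0.01385·4553·0.1092 = 6.886 m
Minor: ΣK = 8.70; h_m = ΣK·V²/2g = 0.9500 m
Total H_L = 6.886 + 0.9500 = 7.836 m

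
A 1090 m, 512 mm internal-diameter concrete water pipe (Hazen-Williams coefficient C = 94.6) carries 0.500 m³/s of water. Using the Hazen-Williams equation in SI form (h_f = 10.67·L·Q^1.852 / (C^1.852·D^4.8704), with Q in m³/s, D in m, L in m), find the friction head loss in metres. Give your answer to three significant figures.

h_f = 10.67·1090·0.500^1.852 / (94.6^1.852·0.512^4.8704) = 18.40 m

h_f ≈ 18.4 m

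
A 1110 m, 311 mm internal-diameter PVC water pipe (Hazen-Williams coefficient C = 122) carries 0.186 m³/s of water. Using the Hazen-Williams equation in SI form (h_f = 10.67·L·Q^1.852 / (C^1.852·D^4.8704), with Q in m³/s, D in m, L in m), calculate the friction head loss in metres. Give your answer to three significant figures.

h_f = 10.67·1110·0.186^1.852 / (122^1.852·0.311^4.8704) = 21.24 m

h_f ≈ 21.2 m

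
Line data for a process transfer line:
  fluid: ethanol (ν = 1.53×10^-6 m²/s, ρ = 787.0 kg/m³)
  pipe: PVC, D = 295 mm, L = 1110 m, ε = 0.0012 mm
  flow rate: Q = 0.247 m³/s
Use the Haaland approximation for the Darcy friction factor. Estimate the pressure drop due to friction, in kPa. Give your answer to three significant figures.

Δp ≈ 239 kPa

V = 4Q/(πD²) = 4·0.247/(π·0.295²) = 3.614 m/s
Re = VD/ν = 3.614·0.295/1.53×10^-6 = 6.97×10^5 → turbulent
ε/D = 0.0012/295 = 4.07×10^-6
Haaland: f = 0.01238
h_f = f(L/D)V²/(2g) = 0.01238·(1110/0.295)·3.614²/(2·9.81) = 31.00 m
Δp = ρg·h_f = 787.0·9.81·31.00 = 239.3 kPa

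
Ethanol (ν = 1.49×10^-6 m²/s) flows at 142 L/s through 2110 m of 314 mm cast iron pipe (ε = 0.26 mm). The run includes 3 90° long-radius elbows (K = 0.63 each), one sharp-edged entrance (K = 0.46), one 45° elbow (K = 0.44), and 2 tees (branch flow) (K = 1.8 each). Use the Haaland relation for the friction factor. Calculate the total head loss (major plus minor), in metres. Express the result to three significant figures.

H_L ≈ 23.6 m

V = 4Q/(πD²) = 1.834 m/s; V²/2g = 0.1714 m
Re = 3.86×10^5, ε/D = 8.28×10^-4 → f = 0.01956 (Haaland)
Major: h_f = f(L/D)·V²/2g = 0.01956·6720·0.1714 = 22.53 m
Minor: ΣK = 6.39; h_m = ΣK·V²/2g = 1.095 m
Total H_L = 22.53 + 1.095 = 23.62 m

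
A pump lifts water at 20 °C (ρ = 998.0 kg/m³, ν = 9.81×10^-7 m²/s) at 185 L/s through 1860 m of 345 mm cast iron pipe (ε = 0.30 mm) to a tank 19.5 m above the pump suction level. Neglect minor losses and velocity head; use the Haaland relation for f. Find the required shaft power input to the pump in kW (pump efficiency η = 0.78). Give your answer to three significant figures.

P_shaft ≈ 93.9 kW

V = 4Q/(πD²) = 1.979 m/s; Re = 6.96×10^5; ε/D = 8.70×10^-4; f = 0.01944
h_f = f(L/D)V²/2g = 20.92 m
Total head H = z + h_f = 19.5 + 20.92 = 40.42 m
P_hyd = ρgQH = 998.0·9.81·0.185·40.42 = 73.21 kW
P_shaft = P_hyd/η = 73.21/0.78 = 93.86 kW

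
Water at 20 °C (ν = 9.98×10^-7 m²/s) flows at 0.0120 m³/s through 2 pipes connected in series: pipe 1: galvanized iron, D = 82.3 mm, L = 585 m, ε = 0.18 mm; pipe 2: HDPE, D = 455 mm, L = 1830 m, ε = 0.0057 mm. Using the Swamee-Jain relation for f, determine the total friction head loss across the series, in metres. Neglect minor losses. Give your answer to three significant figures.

Pipe 1: V = 2.256 m/s, Re = 1.86×10^5, ε/D = 0.00219, f = 0.02507, h_1 = f(L/D)V²/2g = 46.21 m
Pipe 2: V = 0.07380 m/s, Re = 3.36×10^4, ε/D = 1.25×10^-5, f = 0.02279, h_2 = f(L/D)V²/2g = 0.02544 m
Series → Q common, losses add: H = Σh = 46.24 m

H ≈ 46.2 m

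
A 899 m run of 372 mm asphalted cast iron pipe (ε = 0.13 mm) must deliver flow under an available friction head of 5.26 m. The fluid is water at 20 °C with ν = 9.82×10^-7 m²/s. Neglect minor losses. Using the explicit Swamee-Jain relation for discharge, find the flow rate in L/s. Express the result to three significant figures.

Q ≈ 175 L/s

Swamee-Jain (Type II): Q = -0.965·√(gD⁵h_f/L)·ln[ε/(3.7D) + √(3.17ν²L/(gD³h_f))]
√(gD⁵h_f/L) = √(9.81·0.372⁵·5.26/899) = 0.02022
ε/(3.7D) = 9.44×10^-5; √(3.17ν²L/(gD³h_f)) = 3.22×10^-5
Q = -0.965·0.02022·ln(1.266×10^-4) = 0.1751 m³/s
Check: V = 1.61 m/s, Re = 6.10×10^5, f = 0.01656, h_f = 5.29 m ≈ 5.26 m ✓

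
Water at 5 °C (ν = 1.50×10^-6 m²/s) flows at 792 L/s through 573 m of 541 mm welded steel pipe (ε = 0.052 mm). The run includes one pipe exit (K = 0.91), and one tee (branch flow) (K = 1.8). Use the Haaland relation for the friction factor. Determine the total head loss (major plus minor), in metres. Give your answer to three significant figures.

V = 4Q/(πD²) = 3.445 m/s; V²/2g = 0.6050 m
Re = 1.24×10^6, ε/D = 9.61×10^-5 → f = 0.01305 (Haaland)
Major: h_f = f(L/D)·V²/2g = 0.01305·1059·0.6050 = 8.361 m
Minor: ΣK = 2.71; h_m = ΣK·V²/2g = 1.640 m
Total H_L = 8.361 + 1.640 = 10.00 m

H_L ≈ 10.0 m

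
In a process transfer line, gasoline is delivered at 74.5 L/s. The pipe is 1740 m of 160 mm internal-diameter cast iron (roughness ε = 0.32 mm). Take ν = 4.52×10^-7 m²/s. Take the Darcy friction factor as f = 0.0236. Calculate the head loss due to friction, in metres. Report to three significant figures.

h_f ≈ 180 m

V = 4Q/(πD²) = 4·0.0745/(π·0.160²) = 3.705 m/s
h_f = f(L/D)V²/(2g) = 0.02360·(1740/0.160)·3.705²/(2·9.81) = 179.6 m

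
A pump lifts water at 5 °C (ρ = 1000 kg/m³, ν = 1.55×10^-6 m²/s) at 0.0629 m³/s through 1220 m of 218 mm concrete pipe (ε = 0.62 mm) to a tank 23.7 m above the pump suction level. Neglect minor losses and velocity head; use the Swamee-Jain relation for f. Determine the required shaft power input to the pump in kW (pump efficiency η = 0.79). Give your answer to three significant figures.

V = 4Q/(πD²) = 1.685 m/s; Re = 2.37×10^5; ε/D = 0.00284; f = 0.02653
h_f = f(L/D)V²/2g = 21.49 m
Total head H = z + h_f = 23.7 + 21.49 = 45.19 m
P_hyd = ρgQH = 1000·9.81·0.0629·45.19 = 27.89 kW
P_shaft = P_hyd/η = 27.89/0.79 = 35.30 kW

P_shaft ≈ 35.3 kW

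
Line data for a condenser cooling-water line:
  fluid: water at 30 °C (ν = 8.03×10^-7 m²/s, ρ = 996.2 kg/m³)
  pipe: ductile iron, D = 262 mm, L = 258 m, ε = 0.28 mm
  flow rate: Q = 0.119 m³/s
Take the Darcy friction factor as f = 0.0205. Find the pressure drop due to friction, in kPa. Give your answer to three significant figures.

Δp ≈ 49.0 kPa

V = 4Q/(πD²) = 4·0.119/(π·0.262²) = 2.207 m/s
h_f = f(L/D)V²/(2g) = 0.02050·(258/0.262)·2.207²/(2·9.81) = 5.013 m
Δp = ρg·h_f = 996.2·9.81·5.013 = 48.99 kPa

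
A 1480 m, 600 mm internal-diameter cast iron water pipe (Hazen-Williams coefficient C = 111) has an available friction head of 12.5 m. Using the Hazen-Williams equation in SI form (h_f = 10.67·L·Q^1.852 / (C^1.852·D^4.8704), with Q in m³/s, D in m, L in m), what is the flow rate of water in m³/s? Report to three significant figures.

Rearranging: Q = [h_f·C^1.852·D^4.8704 / (10.67·L)]^(1/1.852)
Q = [12.5·111^1.852·0.600^4.8704 / (10.67·1480)]^0.540 = 0.6127 m³/s

Q ≈ 0.613 m³/s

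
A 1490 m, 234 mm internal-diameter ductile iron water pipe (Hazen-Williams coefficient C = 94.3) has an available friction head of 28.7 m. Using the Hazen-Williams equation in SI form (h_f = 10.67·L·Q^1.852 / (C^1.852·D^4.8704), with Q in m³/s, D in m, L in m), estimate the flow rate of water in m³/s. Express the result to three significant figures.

Rearranging: Q = [h_f·C^1.852·D^4.8704 / (10.67·L)]^(1/1.852)
Q = [28.7·94.3^1.852·0.234^4.8704 / (10.67·1490)]^0.540 = 0.06828 m³/s

Q ≈ 0.0683 m³/s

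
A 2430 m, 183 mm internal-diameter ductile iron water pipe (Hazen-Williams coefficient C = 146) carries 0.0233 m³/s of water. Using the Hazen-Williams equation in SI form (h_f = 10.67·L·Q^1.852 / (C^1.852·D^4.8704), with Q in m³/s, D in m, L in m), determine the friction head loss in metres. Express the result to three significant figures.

h_f = 10.67·2430·0.0233^1.852 / (146^1.852·0.183^4.8704) = 9.417 m

h_f ≈ 9.42 m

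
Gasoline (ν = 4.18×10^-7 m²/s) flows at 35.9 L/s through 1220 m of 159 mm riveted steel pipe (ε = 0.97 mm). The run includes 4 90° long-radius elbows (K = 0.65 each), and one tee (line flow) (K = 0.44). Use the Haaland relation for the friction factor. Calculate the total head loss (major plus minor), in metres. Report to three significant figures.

H_L ≈ 42.0 m

V = 4Q/(πD²) = 1.808 m/s; V²/2g = 0.1666 m
Re = 6.88×10^5, ε/D = 0.00610 → f = 0.03246 (Haaland)
Major: h_f = f(L/D)·V²/2g = 0.03246·7673·0.1666 = 41.50 m
Minor: ΣK = 3.04; h_m = ΣK·V²/2g = 0.5065 m
Total H_L = 41.50 + 0.5065 = 42.00 m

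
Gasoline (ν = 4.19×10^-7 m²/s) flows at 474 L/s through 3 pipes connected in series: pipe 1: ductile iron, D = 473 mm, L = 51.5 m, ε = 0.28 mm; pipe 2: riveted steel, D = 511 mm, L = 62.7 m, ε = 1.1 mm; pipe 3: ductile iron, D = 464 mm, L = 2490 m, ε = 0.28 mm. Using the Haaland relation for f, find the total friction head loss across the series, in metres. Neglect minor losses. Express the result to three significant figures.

Pipe 1: V = 2.698 m/s, Re = 3.05×10^6, ε/D = 5.92×10^-4, f = 0.01752, h_1 = f(L/D)V²/2g = 0.7073 m
Pipe 2: V = 2.311 m/s, Re = 2.82×10^6, ε/D = 0.00215, f = 0.02399, h_2 = f(L/D)V²/2g = 0.8014 m
Pipe 3: V = 2.803 m/s, Re = 3.10×10^6, ε/D = 6.03×10^-4, f = 0.01759, h_3 = f(L/D)V²/2g = 37.80 m
Series → Q common, losses add: H = Σh = 39.31 m

H ≈ 39.3 m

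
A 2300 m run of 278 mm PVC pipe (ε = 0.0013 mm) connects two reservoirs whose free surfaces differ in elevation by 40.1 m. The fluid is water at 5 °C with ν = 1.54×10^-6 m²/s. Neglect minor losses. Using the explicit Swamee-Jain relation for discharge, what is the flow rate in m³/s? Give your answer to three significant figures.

Swamee-Jain (Type II): Q = -0.965·√(gD⁵h_f/L)·ln[ε/(3.7D) + √(3.17ν²L/(gD³h_f))]
√(gD⁵h_f/L) = √(9.81·0.278⁵·40.1/2300) = 0.01685
ε/(3.7D) = 1.26×10^-6; √(3.17ν²L/(gD³h_f)) = 4.52×10^-5
Q = -0.965·0.01685·ln(4.650×10^-5) = 0.1622 m³/s
Check: V = 2.67 m/s, Re = 4.82×10^5, f = 0.01325, h_f = 39.9 m ≈ 40.1 m ✓

Q ≈ 0.162 m³/s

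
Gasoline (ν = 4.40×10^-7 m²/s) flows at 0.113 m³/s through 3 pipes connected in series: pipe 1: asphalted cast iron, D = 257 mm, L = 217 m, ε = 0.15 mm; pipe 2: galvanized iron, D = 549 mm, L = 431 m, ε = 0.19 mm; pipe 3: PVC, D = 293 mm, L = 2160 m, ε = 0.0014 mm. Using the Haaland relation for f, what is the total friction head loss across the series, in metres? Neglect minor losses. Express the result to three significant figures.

H ≈ 15.8 m

Pipe 1: V = 2.178 m/s, Re = 1.27×10^6, ε/D = 5.84×10^-4, f = 0.01764, h_1 = f(L/D)V²/2g = 3.602 m
Pipe 2: V = 0.4774 m/s, Re = 5.96×10^5, ε/D = 3.46×10^-4, f = 0.01636, h_2 = f(L/D)V²/2g = 0.1491 m
Pipe 3: V = 1.676 m/s, Re = 1.12×10^6, ε/D = 4.78×10^-6, f = 0.01146, h_3 = f(L/D)V²/2g = 12.10 m
Series → Q common, losses add: H = Σh = 15.85 m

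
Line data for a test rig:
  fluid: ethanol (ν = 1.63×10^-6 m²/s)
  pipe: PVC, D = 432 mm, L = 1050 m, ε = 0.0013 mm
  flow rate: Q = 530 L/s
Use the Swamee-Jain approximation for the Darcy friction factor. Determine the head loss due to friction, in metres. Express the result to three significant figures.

V = 4Q/(πD²) = 4·0.530/(π·0.432²) = 3.616 m/s
Re = VD/ν = 3.616·0.432/1.63×10^-6 = 9.58×10^5 → turbulent
ε/D = 0.0013/432 = 3.01×10^-6
Swamee-Jain: f = 0.01176
h_f = f(L/D)V²/(2g) = 0.01176·(1050/0.432)·3.616²/(2·9.81) = 19.06 m

h_f ≈ 19.1 m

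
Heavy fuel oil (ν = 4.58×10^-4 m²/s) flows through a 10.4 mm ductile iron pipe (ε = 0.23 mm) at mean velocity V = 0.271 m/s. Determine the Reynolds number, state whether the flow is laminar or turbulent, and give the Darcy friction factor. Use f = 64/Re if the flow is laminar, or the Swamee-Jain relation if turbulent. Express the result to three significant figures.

Re ≈ 6.15; laminar; f = 64/Re ≈ 10.4

Re = VD/ν = 0.2710·0.0104/4.58×10^-4 = 6.15
Re < 2300 → laminar → f = 64/Re = 10.40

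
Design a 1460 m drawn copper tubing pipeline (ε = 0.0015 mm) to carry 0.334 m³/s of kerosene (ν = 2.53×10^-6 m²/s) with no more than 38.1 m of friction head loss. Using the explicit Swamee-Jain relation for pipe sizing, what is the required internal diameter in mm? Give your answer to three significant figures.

Swamee-Jain (Type III): D = 0.66·[ε^1.25·(LQ²/(gh_f))^4.75 + ν·Q^9.4·(L/(gh_f))^5.2]^0.04
LQ²/(gh_f) = 0.4358; L/(gh_f) = 3.906
Term 1 = ε^1.25·(…)^4.75 = 1.02×10^-9; Term 2 = ν·Q^9.4·(…)^5.2 = 1.01×10^-7
D = 0.66·(1.02×10^-9 + 1.01×10^-7)^0.04 = 0.3466 m = 347 mm
Check: V = 3.54 m/s, Re = 4.85×10^5, f = 0.01323, h_f = 35.6 m ≈ 38.1 m ✓

D ≈ 347 mm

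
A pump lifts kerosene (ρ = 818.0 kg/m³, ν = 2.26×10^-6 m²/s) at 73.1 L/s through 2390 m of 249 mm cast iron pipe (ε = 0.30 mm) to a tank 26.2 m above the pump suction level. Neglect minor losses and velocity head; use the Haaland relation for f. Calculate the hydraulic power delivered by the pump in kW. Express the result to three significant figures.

P_hyd ≈ 29.5 kW

V = 4Q/(πD²) = 1.501 m/s; Re = 1.65×10^5; ε/D = 0.00120; f = 0.02191
h_f = f(L/D)V²/2g = 24.15 m
Total head H = z + h_f = 26.2 + 24.15 = 50.35 m
P_hyd = ρgQH = 818.0·9.81·0.0731·50.35 = 29.53 kW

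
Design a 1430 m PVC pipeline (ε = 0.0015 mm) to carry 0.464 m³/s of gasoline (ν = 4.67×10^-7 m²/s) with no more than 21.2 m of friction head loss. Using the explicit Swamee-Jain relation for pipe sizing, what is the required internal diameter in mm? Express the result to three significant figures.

D ≈ 413 mm

Swamee-Jain (Type III): D = 0.66·[ε^1.25·(LQ²/(gh_f))^4.75 + ν·Q^9.4·(L/(gh_f))^5.2]^0.04
LQ²/(gh_f) = 1.480; L/(gh_f) = 6.876
Term 1 = ε^1.25·(…)^4.75 = 3.38×10^-7; Term 2 = ν·Q^9.4·(…)^5.2 = 7.74×10^-6
D = 0.66·(3.38×10^-7 + 7.74×10^-6)^0.04 = 0.4129 m = 413 mm
Check: V = 3.47 m/s, Re = 3.06×10^6, f = 0.009879, h_f = 20.9 m ≈ 21.2 m ✓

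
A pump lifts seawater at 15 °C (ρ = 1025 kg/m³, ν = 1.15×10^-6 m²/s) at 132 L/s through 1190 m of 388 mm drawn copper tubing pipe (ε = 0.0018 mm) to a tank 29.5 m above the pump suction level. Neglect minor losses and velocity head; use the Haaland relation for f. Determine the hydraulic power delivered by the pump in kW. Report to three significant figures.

P_hyd ≈ 42.7 kW

V = 4Q/(πD²) = 1.116 m/s; Re = 3.77×10^5; ε/D = 4.64×10^-6; f = 0.01379
h_f = f(L/D)V²/2g = 2.687 m
Total head H = z + h_f = 29.5 + 2.687 = 32.19 m
P_hyd = ρgQH = 1025·9.81·0.132·32.19 = 42.72 kW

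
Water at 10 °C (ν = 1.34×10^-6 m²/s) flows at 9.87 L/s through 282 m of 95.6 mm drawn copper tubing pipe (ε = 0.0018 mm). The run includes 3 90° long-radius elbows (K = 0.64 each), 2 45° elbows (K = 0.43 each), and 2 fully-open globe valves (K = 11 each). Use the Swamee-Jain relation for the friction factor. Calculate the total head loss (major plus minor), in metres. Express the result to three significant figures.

V = 4Q/(πD²) = 1.375 m/s; V²/2g = 0.09637 m
Re = 9.81×10^4, ε/D = 1.88×10^-5 → f = 0.01805 (Swamee-Jain)
Major: h_f = f(L/D)·V²/2g = 0.01805·2950·0.09637 = 5.130 m
Minor: ΣK = 24.8; h_m = ΣK·V²/2g = 2.388 m
Total H_L = 5.130 + 2.388 = 7.518 m

H_L ≈ 7.52 m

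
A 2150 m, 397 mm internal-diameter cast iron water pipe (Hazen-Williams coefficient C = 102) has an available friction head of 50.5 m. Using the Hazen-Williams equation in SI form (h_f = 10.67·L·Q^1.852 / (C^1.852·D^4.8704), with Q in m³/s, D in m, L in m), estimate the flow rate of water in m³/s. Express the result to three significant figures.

Rearranging: Q = [h_f·C^1.852·D^4.8704 / (10.67·L)]^(1/1.852)
Q = [50.5·102^1.852·0.397^4.8704 / (10.67·2150)]^0.540 = 0.3301 m³/s

Q ≈ 0.330 m³/s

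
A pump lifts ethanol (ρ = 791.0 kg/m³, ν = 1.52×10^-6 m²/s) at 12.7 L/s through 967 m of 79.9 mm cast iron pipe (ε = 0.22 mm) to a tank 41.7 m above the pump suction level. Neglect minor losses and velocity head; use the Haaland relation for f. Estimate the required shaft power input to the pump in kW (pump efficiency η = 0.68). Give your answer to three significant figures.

V = 4Q/(πD²) = 2.533 m/s; Re = 1.33×10^5; ε/D = 0.00275; f = 0.02654
h_f = f(L/D)V²/2g = 105.0 m
Total head H = z + h_f = 41.7 + 105.0 = 146.7 m
P_hyd = ρgQH = 791.0·9.81·0.0127·146.7 = 14.46 kW
P_shaft = P_hyd/η = 14.46/0.68 = 21.26 kW

P_shaft ≈ 21.3 kW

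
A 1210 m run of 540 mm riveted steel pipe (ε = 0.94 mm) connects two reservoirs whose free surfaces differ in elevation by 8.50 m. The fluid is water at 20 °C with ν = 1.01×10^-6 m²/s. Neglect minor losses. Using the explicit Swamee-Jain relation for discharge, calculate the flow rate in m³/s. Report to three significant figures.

Q ≈ 0.414 m³/s

Swamee-Jain (Type II): Q = -0.965·√(gD⁵h_f/L)·ln[ε/(3.7D) + √(3.17ν²L/(gD³h_f))]
√(gD⁵h_f/L) = √(9.81·0.540⁵·8.50/1210) = 0.05625
ε/(3.7D) = 4.70×10^-4; √(3.17ν²L/(gD³h_f)) = 1.73×10^-5
Q = -0.965·0.05625·ln(4.877×10^-4) = 0.4139 m³/s
Check: V = 1.81 m/s, Re = 9.66×10^5, f = 0.02287, h_f = 8.53 m ≈ 8.50 m ✓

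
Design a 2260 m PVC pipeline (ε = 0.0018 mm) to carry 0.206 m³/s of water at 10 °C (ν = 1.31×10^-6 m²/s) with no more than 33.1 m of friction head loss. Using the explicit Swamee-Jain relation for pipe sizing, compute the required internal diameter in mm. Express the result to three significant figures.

Swamee-Jain (Type III): D = 0.66·[ε^1.25·(LQ²/(gh_f))^4.75 + ν·Q^9.4·(L/(gh_f))^5.2]^0.04
LQ²/(gh_f) = 0.2954; L/(gh_f) = 6.960
Term 1 = ε^1.25·(…)^4.75 = 2.01×10^-10; Term 2 = ν·Q^9.4·(…)^5.2 = 1.12×10^-8
D = 0.66·(2.01×10^-10 + 1.12×10^-8)^0.04 = 0.3176 m = 318 mm
Check: V = 2.60 m/s, Re = 6.30×10^5, f = 0.01267, h_f = 31.1 m ≈ 33.1 m ✓

D ≈ 318 mm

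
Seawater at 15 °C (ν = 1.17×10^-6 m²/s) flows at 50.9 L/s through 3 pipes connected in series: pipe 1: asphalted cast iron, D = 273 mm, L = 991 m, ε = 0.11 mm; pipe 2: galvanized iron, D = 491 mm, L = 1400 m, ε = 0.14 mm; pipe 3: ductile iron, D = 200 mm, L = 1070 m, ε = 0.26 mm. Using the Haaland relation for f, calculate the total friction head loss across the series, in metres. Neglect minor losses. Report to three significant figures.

Pipe 1: V = 0.8696 m/s, Re = 2.03×10^5, ε/D = 4.03×10^-4, f = 0.01808, h_1 = f(L/D)V²/2g = 2.530 m
Pipe 2: V = 0.2688 m/s, Re = 1.13×10^5, ε/D = 2.85×10^-4, f = 0.01878, h_2 = f(L/D)V²/2g = 0.1972 m
Pipe 3: V = 1.620 m/s, Re = 2.77×10^5, ε/D = 0.00130, f = 0.02176, h_3 = f(L/D)V²/2g = 15.58 m
Series → Q common, losses add: H = Σh = 18.30 m

H ≈ 18.3 m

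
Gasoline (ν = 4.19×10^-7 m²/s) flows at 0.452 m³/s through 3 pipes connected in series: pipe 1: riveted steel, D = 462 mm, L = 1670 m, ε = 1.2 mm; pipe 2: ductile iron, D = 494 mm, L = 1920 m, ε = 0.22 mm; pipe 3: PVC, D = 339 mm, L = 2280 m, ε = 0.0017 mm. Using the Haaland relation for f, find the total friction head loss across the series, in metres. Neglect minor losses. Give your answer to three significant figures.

Pipe 1: V = 2.696 m/s, Re = 2.97×10^6, ε/D = 0.00260, f = 0.02523, h_1 = f(L/D)V²/2g = 33.80 m
Pipe 2: V = 2.358 m/s, Re = 2.78×10^6, ε/D = 4.45×10^-4, f = 0.01648, h_2 = f(L/D)V²/2g = 18.16 m
Pipe 3: V = 5.008 m/s, Re = 4.05×10^6, ε/D = 5.01×10^-6, f = 0.009510, h_3 = f(L/D)V²/2g = 81.75 m
Series → Q common, losses add: H = Σh = 133.7 m

H ≈ 134 m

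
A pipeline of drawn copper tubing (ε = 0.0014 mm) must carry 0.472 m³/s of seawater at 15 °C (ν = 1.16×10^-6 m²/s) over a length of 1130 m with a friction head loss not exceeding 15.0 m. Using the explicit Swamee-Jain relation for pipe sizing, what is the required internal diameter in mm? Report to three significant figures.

D ≈ 440 mm

Swamee-Jain (Type III): D = 0.66·[ε^1.25·(LQ²/(gh_f))^4.75 + ν·Q^9.4·(L/(gh_f))^5.2]^0.04
LQ²/(gh_f) = 1.711; L/(gh_f) = 7.679
Term 1 = ε^1.25·(…)^4.75 = 6.17×10^-7; Term 2 = ν·Q^9.4·(…)^5.2 = 4.01×10^-5
D = 0.66·(6.17×10^-7 + 4.01×10^-5)^0.04 = 0.4405 m = 440 mm
Check: V = 3.10 m/s, Re = 1.18×10^6, f = 0.01139, h_f = 14.3 m ≈ 15.0 m ✓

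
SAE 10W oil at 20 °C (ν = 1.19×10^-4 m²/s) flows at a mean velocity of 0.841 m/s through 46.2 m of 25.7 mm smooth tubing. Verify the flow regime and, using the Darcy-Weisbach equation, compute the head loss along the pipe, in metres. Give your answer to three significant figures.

h_f ≈ 22.8 m

Re = VD/ν = 0.841·0.02570/1.19×10^-4 = 182 → laminar (Re < 2300)
f = 64/Re = 0.3524
h_f = f(L/D)V²/(2g) = 0.3524·(46.2/0.02570)·0.841²/(2·9.81) = 22.83 m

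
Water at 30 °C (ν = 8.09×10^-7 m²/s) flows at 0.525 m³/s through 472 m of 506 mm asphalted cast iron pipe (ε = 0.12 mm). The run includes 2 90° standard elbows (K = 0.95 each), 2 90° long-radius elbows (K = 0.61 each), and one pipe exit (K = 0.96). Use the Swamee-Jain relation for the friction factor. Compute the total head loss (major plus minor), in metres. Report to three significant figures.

V = 4Q/(πD²) = 2.611 m/s; V²/2g = 0.3474 m
Re = 1.63×10^6, ε/D = 2.37×10^-4 → f = 0.01485 (Swamee-Jain)
Major: h_f = f(L/D)·V²/2g = 0.01485·932.8·0.3474 = 4.811 m
Minor: ΣK = 4.08; h_m = ΣK·V²/2g = 1.417 m
Total H_L = 4.811 + 1.417 = 6.229 m

H_L ≈ 6.23 m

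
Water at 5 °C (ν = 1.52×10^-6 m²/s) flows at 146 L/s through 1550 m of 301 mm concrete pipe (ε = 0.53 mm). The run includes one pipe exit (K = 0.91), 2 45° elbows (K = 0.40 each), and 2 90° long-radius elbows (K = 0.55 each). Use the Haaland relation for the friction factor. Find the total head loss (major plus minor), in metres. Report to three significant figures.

V = 4Q/(πD²) = 2.052 m/s; V²/2g = 0.2146 m
Re = 4.06×10^5, ε/D = 0.00176 → f = 0.02312 (Haaland)
Major: h_f = f(L/D)·V²/2g = 0.02312·5150·0.2146 = 25.55 m
Minor: ΣK = 2.81; h_m = ΣK·V²/2g = 0.6029 m
Total H_L = 25.55 + 0.6029 = 26.15 m

H_L ≈ 26.2 m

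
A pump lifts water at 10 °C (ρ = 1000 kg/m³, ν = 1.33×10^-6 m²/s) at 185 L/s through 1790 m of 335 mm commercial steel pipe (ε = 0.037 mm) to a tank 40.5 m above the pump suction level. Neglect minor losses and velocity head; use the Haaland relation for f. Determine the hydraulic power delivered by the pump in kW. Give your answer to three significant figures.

P_hyd ≈ 105 kW

V = 4Q/(πD²) = 2.099 m/s; Re = 5.29×10^5; ε/D = 1.10×10^-4; f = 0.01429
h_f = f(L/D)V²/2g = 17.15 m
Total head H = z + h_f = 40.5 + 17.15 = 57.65 m
P_hyd = ρgQH = 1000·9.81·0.185·57.65 = 104.6 kW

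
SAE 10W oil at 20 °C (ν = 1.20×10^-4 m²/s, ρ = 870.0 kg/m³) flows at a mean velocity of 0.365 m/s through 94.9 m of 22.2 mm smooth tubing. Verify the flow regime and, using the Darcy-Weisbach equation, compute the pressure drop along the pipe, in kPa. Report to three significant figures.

Δp ≈ 235 kPa

Re = VD/ν = 0.365·0.02220/1.20×10^-4 = 67.5 → laminar (Re < 2300)
f = 64/Re = 0.9478
h_f = f(L/D)V²/(2g) = 0.9478·(94.9/0.02220)·0.365²/(2·9.81) = 27.51 m
Δp = ρg·h_f = 870.0·9.81·27.51 = 234.8 kPa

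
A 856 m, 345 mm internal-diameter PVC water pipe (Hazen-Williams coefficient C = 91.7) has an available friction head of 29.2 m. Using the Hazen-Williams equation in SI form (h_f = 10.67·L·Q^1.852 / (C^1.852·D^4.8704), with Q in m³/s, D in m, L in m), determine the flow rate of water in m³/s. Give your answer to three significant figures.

Rearranging: Q = [h_f·C^1.852·D^4.8704 / (10.67·L)]^(1/1.852)
Q = [29.2·91.7^1.852·0.345^4.8704 / (10.67·856)]^0.540 = 0.2510 m³/s

Q ≈ 0.251 m³/s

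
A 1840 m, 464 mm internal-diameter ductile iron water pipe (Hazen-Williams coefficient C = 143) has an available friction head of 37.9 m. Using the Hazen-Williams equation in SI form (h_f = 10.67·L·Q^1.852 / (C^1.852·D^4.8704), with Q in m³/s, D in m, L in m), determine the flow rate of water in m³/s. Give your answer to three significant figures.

Rearranging: Q = [h_f·C^1.852·D^4.8704 / (10.67·L)]^(1/1.852)
Q = [37.9·143^1.852·0.464^4.8704 / (10.67·1840)]^0.540 = 0.6497 m³/s

Q ≈ 0.650 m³/s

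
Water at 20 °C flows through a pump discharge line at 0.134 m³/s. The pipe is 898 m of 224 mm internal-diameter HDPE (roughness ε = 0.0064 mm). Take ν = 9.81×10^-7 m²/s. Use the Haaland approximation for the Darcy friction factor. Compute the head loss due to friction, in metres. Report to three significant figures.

h_f ≈ 29.7 m

V = 4Q/(πD²) = 4·0.134/(π·0.224²) = 3.400 m/s
Re = VD/ν = 3.400·0.224/9.81×10^-7 = 7.76×10^5 → turbulent
ε/D = 0.0064/224 = 2.86×10^-5
Haaland: f = 0.01255
h_f = f(L/D)V²/(2g) = 0.01255·(898/0.224)·3.400²/(2·9.81) = 29.66 m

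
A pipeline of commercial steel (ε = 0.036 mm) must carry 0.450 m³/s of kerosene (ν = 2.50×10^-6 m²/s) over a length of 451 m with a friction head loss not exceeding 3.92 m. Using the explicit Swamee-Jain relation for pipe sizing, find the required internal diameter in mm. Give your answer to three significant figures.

Swamee-Jain (Type III): D = 0.66·[ε^1.25·(LQ²/(gh_f))^4.75 + ν·Q^9.4·(L/(gh_f))^5.2]^0.04
LQ²/(gh_f) = 2.375; L/(gh_f) = 11.73
Term 1 = ε^1.25·(…)^4.75 = 1.70×10^-4; Term 2 = ν·Q^9.4·(…)^5.2 = 4.99×10^-4
D = 0.66·(1.70×10^-4 + 4.99×10^-4)^0.04 = 0.4927 m = 493 mm
Check: V = 2.36 m/s, Re = 4.65×10^5, f = 0.01427, h_f = 3.71 m ≈ 3.92 m ✓

D ≈ 493 mm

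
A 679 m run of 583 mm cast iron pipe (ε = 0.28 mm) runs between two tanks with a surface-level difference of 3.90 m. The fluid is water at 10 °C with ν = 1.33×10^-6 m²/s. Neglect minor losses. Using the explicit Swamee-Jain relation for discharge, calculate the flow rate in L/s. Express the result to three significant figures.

Swamee-Jain (Type II): Q = -0.965·√(gD⁵h_f/L)·ln[ε/(3.7D) + √(3.17ν²L/(gD³h_f))]
√(gD⁵h_f/L) = √(9.81·0.583⁵·3.90/679) = 0.06160
ε/(3.7D) = 1.30×10^-4; √(3.17ν²L/(gD³h_f)) = 2.24×10^-5
Q = -0.965·0.06160·ln(1.522×10^-4) = 0.5226 m³/s
Check: V = 1.96 m/s, Re = 8.58×10^5, f = 0.01725, h_f = 3.92 m ≈ 3.90 m ✓

Q ≈ 523 L/s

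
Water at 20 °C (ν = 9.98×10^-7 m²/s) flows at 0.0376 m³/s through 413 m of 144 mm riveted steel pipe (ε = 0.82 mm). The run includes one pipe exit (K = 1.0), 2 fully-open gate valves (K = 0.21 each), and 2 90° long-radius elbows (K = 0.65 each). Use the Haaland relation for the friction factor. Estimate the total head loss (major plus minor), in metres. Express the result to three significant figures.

V = 4Q/(πD²) = 2.309 m/s; V²/2g = 0.2717 m
Re = 3.33×10^5, ε/D = 0.00569 → f = 0.03190 (Haaland)
Major: h_f = f(L/D)·V²/2g = 0.03190·2868·0.2717 = 24.86 m
Minor: ΣK = 2.72; h_m = ΣK·V²/2g = 0.7390 m
Total H_L = 24.86 + 0.7390 = 25.60 m

H_L ≈ 25.6 m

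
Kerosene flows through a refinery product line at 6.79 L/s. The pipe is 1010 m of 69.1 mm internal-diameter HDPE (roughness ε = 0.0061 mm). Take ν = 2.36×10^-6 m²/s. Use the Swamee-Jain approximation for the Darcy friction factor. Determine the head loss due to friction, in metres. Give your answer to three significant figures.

h_f ≈ 50.9 m

V = 4Q/(πD²) = 4·0.00679/(π·0.0691²) = 1.811 m/s
Re = VD/ν = 1.811·0.0691/2.36×10^-6 = 5.30×10^4 → turbulent
ε/D = 0.0061/69.1 = 8.83×10^-5
Swamee-Jain: f = 0.02086
h_f = f(L/D)V²/(2g) = 0.02086·(1010/0.0691)·1.811²/(2·9.81) = 50.94 m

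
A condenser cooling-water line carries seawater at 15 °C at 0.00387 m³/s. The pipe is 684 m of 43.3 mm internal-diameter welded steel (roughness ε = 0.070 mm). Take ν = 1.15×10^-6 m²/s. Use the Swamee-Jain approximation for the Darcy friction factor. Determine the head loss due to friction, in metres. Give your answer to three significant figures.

V = 4Q/(πD²) = 4·0.00387/(π·0.0433²) = 2.628 m/s
Re = VD/ν = 2.628·0.0433/1.15×10^-6 = 9.90×10^4 → turbulent
ε/D = 0.070/43.3 = 0.00162
Swamee-Jain: f = 0.02430
h_f = f(L/D)V²/(2g) = 0.02430·(684/0.0433)·2.628²/(2·9.81) = 135.1 m

h_f ≈ 135 m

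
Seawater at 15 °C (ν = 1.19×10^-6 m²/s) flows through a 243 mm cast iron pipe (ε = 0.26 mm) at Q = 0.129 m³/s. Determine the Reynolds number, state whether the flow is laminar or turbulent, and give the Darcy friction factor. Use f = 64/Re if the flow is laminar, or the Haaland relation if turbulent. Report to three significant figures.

V = 4Q/(πD²) = 2.782 m/s
Re = VD/ν = 2.782·0.243/1.19×10^-6 = 5.68×10^5
Re > 4000 → turbulent; ε/D = 0.00107
Haaland: f = 0.02044

Re ≈ 5.68×10^5; turbulent; f ≈ 0.0204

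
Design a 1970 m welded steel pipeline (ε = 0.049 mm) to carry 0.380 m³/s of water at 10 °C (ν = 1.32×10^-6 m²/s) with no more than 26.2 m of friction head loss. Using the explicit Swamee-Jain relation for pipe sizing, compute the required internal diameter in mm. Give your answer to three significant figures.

D ≈ 420 mm

Swamee-Jain (Type III): D = 0.66·[ε^1.25·(LQ²/(gh_f))^4.75 + ν·Q^9.4·(L/(gh_f))^5.2]^0.04
LQ²/(gh_f) = 1.107; L/(gh_f) = 7.665
Term 1 = ε^1.25·(…)^4.75 = 6.64×10^-6; Term 2 = ν·Q^9.4·(…)^5.2 = 5.89×10^-6
D = 0.66·(6.64×10^-6 + 5.89×10^-6)^0.04 = 0.4202 m = 420 mm
Check: V = 2.74 m/s, Re = 8.72×10^5, f = 0.01390, h_f = 24.9 m ≈ 26.2 m ✓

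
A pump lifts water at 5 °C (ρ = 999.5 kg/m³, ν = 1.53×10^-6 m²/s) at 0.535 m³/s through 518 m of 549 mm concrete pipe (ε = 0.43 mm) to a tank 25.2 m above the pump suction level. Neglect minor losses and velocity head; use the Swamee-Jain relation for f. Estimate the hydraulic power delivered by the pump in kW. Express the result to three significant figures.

V = 4Q/(πD²) = 2.260 m/s; Re = 8.11×10^5; ε/D = 7.83×10^-4; f = 0.01907
h_f = f(L/D)V²/2g = 4.683 m
Total head H = z + h_f = 25.2 + 4.683 = 29.88 m
P_hyd = ρgQH = 999.5·9.81·0.535·29.88 = 156.8 kW

P_hyd ≈ 157 kW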